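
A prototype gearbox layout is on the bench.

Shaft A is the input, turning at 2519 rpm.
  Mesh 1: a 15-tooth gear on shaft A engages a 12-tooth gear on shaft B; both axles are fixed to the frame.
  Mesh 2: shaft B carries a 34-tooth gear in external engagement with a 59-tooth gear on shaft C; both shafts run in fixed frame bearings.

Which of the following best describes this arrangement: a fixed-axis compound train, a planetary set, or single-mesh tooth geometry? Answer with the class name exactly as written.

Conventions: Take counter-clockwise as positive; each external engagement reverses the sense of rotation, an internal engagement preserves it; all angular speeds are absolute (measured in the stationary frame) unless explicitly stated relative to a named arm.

fixed-axis compound train

class = fixed-axis compound train [2 meshes; 2 ratios multiply, 2 sense flips]
classification: fixed-axis compound train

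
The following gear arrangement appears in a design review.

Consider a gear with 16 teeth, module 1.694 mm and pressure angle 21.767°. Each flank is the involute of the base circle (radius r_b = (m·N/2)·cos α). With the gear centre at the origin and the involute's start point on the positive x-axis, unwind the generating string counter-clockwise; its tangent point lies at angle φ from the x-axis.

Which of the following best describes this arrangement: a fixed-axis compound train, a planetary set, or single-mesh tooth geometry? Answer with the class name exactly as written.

single-mesh tooth geometry

recognized (one wheel, involute flank): single-mesh tooth geometry, m = 1.694, N = 16
classification: single-mesh tooth geometry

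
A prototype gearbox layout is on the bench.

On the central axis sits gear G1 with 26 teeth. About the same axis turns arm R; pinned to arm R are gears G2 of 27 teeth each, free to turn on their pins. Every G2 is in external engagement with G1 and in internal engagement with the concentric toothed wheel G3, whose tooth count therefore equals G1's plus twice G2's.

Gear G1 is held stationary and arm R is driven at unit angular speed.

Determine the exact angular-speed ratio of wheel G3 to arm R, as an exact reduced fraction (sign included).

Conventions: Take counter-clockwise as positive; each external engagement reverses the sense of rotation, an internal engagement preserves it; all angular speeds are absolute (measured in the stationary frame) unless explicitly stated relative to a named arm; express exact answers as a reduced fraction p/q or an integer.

planetary set (26T centre, 27T on arm, 80T internal) — Willis relation
ring teeth: 26 + 2·27 = 80
26(ω_sun−ω_arm) = −80(ω_ring−ω_arm),  ω_sun = 0, ω_arm = 1
ω_ring = 1 − (26/80)(0−1) = 53/40
ω_out/ω_in = 53/40

53/40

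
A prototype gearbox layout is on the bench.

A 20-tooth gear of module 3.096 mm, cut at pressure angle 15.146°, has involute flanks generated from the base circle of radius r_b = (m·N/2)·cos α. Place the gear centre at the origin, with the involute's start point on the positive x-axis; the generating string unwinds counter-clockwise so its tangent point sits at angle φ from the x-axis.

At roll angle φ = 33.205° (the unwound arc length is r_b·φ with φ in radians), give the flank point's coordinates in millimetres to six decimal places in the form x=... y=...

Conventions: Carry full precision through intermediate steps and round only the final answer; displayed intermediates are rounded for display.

recognized (one wheel, involute flank): single-mesh tooth geometry, m = 3.096, N = 20
pitch radius r_p = m·N/2 = 3.096·20/2 = 30.960000
base radius r_b = r_p·cos α = 30.960000·cos 15.146° = 29.884548
roll angle φ = 33.205° = 0.57953658 rad
x = r_b·(cos φ + φ·sin φ) = 34.489510
y = r_b·(sin φ − φ·cos φ) = 1.874610

x=34.489510 y=1.874610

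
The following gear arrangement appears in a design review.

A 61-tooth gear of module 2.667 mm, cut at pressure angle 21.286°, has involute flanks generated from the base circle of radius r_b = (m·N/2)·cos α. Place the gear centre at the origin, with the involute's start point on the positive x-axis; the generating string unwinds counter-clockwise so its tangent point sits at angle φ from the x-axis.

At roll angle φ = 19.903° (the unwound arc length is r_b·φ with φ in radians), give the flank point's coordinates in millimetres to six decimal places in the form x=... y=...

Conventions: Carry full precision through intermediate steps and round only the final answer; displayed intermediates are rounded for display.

x=80.230179 y=1.046292

class = single-mesh tooth geometry [base-circle involute, m = 2.667, 61T]
pitch radius r_p = m·N/2 = 2.667·61/2 = 81.343500
base radius r_b = r_p·cos α = 81.343500·cos 21.286° = 75.794243
roll angle φ = 19.903° = 0.34737288 rad
x = r_b·(cos φ + φ·sin φ) = 80.230179
y = r_b·(sin φ − φ·cos φ) = 1.046292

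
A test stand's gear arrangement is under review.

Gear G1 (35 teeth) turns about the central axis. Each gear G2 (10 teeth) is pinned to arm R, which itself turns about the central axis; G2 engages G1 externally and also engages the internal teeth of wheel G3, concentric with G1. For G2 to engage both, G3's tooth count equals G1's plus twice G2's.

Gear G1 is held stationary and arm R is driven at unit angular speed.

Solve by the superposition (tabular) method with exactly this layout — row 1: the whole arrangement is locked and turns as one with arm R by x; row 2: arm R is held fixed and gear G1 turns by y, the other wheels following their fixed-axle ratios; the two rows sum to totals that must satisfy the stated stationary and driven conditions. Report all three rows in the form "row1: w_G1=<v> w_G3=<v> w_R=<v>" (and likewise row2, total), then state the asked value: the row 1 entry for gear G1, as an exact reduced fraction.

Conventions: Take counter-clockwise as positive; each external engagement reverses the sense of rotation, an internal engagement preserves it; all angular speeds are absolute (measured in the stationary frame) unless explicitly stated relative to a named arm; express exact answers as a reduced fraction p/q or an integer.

planetary set (35T centre, 10T on arm, 55T internal) — Willis relation
row 1 (train locked, turned with arm): all members turn x
superposition row 2 [arm held]: sun y, ring −(35/55)·y, arm 0
boundary: total ω_sun = x + y = 0 and total ω_arm = x = 1  ⇒  y = -1, x = 1
row 2 ring = −(35/55)·(-1) = 7/11
totals (row 1 + row 2): sun 1 + (-1) = 0, ring 1 + 7/11 = 18/11, arm 1 + 0 = 1
asked cell (row1, sun) = 1

row1: w_G1=1 w_G3=1 w_R=1
row2: w_G1=-1 w_G3=7/11 w_R=0
total: w_G1=0 w_G3=18/11 w_R=1
asked value: 1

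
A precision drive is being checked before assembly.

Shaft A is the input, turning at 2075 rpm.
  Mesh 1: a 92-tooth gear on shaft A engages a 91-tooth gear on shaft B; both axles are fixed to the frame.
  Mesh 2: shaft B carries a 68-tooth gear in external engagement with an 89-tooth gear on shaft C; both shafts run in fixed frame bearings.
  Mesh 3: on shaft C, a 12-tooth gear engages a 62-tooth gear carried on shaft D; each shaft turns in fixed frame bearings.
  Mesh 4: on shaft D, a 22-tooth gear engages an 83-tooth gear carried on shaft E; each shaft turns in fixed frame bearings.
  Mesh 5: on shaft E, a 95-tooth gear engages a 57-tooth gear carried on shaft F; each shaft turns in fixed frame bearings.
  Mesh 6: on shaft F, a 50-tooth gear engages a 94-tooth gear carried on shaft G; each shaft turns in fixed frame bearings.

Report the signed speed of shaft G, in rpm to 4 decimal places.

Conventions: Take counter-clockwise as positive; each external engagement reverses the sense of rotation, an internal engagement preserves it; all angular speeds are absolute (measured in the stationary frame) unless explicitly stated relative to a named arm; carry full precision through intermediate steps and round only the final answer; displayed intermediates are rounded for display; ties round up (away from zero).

+72.8968 rpm

6-mesh fixed-axis compound train (all bearings frame-fixed)
mesh 1 [92T→91T]: ω = 2075.0000×92/91 = 2097.8022 rpm, sense flips to −
mesh 2 [68T→89T]: ω = 2097.8022×68/89 = 1602.8152 rpm, sense flips to +
mesh 3 [12T→62T]: ω = 1602.8152×12/62 = 310.2223 rpm, sense flips to −
mesh 4 [22T→83T]: ω = 310.2223×22/83 = 82.2276 rpm, sense flips to +
mesh 5 [95T→57T]: ω = 82.2276×95/57 = 137.0460 rpm, sense flips to −
mesh 6 [50T→94T]: ω = 137.0460×50/94 = 72.8968 rpm, sense flips to +
signed output speed = +72.8968 rpm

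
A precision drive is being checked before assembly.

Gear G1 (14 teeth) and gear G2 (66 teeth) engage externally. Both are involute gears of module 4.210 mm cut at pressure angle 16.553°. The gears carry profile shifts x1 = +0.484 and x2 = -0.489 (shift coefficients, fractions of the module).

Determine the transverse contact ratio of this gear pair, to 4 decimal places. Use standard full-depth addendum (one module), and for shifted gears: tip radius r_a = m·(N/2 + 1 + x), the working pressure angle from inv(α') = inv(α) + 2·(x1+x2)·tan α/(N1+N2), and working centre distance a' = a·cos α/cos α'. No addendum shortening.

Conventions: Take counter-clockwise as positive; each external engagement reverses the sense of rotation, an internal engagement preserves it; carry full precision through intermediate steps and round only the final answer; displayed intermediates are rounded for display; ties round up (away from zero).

topology: single-mesh involute geometry — m = 4.210, 14T/66T pair
base radii: r_b1 = 28.248663, r_b2 = 133.172269
tip radii: r_a1 = 35.717640, r_a2 = 141.081310
inv(α') = inv(16.553°) + 2·(+0.484-0.489)·tan α/(14+66) = 0.00827846  ⇒  α' = 16.52887°
a' = a·cos α / cos α' = 168.4000·cos 16.553°/cos 16.52887° = 168.378935
action lengths: √(r_a1²−r_b1²) = 21.857787, √(r_a2²−r_b2²) = 46.573413
base pitch p_b = π·m·cos α = 12.677970
CR = (21.857787 + 46.573413 − 168.378935·sin 16.52887°)/12.677970 = 1.619160
contact ratio ≈ 1.6192

1.6192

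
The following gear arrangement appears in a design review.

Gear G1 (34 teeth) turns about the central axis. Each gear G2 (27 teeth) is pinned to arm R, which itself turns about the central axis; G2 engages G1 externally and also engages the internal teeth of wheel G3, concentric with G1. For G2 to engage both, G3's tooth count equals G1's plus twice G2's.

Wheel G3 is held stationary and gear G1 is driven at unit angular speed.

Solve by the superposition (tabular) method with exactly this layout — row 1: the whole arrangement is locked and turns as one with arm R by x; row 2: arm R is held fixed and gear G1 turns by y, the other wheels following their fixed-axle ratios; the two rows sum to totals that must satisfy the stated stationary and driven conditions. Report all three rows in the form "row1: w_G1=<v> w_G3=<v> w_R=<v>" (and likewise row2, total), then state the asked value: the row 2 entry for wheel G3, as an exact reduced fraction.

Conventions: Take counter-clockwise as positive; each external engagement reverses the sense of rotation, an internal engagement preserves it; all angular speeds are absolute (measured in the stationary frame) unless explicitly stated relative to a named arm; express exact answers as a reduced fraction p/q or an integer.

row1: w_G1=17/61 w_G3=17/61 w_R=17/61
row2: w_G1=44/61 w_G3=-17/61 w_R=0
total: w_G1=1 w_G3=0 w_R=17/61
asked value: -17/61

recognized (axles ride arm R): planetary set, 34/27/88 teeth
row 1: whole set turns with the arm by x
row 2 (arm held, sun turns y): ω_ring = −(34/88)·y, ω_arm = 0
boundary: total ω_ring = x − (34/88)·y = 0 and total ω_sun = x + y = 1  ⇒  y = 44/61, x = 17/61
row 2 ring = −(34/88)·44/61 = -17/61
totals (row 1 + row 2): sun 17/61 + 44/61 = 1, ring 17/61 + (-17/61) = 0, arm 17/61 + 0 = 17/61
asked cell (row2, ring) = -17/61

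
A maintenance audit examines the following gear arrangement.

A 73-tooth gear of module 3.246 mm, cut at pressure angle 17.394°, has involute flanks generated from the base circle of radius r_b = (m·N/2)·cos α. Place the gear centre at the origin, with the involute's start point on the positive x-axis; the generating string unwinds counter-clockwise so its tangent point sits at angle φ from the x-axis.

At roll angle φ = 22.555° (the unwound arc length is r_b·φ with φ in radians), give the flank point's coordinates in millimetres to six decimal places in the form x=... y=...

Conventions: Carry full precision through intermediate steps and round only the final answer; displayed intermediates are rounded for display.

single-mesh involute tooth geometry (73T wheel at module 3.246)
pitch radius r_p = m·N/2 = 3.246·73/2 = 118.479000
base radius r_b = r_p·cos α = 118.479000·cos 17.394° = 113.061149
roll angle φ = 22.555° = 0.39365901 rad
x = r_b·(cos φ + φ·sin φ) = 121.485063
y = r_b·(sin φ − φ·cos φ) = 2.263641

x=121.485063 y=2.263641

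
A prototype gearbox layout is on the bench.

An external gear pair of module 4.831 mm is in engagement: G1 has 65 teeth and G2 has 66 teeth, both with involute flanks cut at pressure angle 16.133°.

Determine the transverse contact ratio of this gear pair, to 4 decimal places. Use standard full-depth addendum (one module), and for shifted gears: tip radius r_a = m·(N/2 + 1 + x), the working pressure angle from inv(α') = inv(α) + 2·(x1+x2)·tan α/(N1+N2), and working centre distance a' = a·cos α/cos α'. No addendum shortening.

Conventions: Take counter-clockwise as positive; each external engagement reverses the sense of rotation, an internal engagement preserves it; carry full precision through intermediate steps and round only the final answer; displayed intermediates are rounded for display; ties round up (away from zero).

single-mesh involute tooth geometry (65T engaging 66T at module 4.831)
base radii: r_b1 = 150.824431, r_b2 = 153.144806
tip radii: r_a1 = 161.838500, r_a2 = 164.254000
no profile shift: α' = α, a' = a
action lengths: √(r_a1²−r_b1²) = 58.682972, √(r_a2²−r_b2²) = 59.380509
base pitch p_b = π·m·cos α = 14.579351
CR = (58.682972 + 59.380509 − 316.430500·sin 16.13300°)/14.579351 = 2.067141
contact ratio ≈ 2.0671

2.0671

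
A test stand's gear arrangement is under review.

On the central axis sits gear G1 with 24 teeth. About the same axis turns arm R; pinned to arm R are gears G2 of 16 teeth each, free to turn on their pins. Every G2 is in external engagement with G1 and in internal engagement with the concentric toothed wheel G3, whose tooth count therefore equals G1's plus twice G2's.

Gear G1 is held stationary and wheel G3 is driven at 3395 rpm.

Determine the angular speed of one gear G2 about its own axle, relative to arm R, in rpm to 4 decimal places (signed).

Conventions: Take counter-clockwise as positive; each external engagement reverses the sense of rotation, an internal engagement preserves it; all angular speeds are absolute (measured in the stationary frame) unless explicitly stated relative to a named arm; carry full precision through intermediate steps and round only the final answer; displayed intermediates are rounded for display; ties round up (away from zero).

planetary set (24T centre, 16T on arm, 56T internal) — Willis relation
normalise by the input: solve with ω_ring = 1, then scale by 3395 rpm
ring teeth: 24 + 2·16 = 56
24(ω_sun−ω_arm) = −56(ω_ring−ω_arm),  ω_sun = 0, ω_ring = 1
24(0−ω_arm) = −56(1−ω_arm)  ⇒  80·ω_arm = 56  ⇒  ω_arm = 7/10
sun–planet mesh: 24·(0−7/10) = −16·(ω_p−ω_arm)  ⇒  ω_p−ω_arm = 21/20
scale: ω_p−ω_arm = 21/20 × 3395 rpm = +3564.7500 rpm

+3564.7500 rpm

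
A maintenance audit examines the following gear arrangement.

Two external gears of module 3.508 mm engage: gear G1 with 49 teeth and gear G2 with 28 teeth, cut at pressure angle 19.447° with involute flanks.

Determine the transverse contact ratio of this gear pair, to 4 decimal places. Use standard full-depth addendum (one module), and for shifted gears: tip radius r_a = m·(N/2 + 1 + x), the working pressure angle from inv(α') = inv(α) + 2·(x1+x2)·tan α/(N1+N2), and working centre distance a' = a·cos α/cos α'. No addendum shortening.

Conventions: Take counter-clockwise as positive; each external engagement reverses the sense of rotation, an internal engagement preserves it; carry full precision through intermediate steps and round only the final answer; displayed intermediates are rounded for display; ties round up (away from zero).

topology: single-mesh involute geometry — m = 3.508, 49T/28T pair
base radii: r_b1 = 81.042769, r_b2 = 46.310154
tip radii: r_a1 = 89.454000, r_a2 = 52.620000
no profile shift: α' = α, a' = a
action lengths: √(r_a1²−r_b1²) = 37.869350, √(r_a2²−r_b2²) = 24.984676
base pitch p_b = π·m·cos α = 10.391974
CR = (37.869350 + 24.984676 − 135.058000·sin 19.44700°)/10.391974 = 1.721379
contact ratio ≈ 1.7214

1.7214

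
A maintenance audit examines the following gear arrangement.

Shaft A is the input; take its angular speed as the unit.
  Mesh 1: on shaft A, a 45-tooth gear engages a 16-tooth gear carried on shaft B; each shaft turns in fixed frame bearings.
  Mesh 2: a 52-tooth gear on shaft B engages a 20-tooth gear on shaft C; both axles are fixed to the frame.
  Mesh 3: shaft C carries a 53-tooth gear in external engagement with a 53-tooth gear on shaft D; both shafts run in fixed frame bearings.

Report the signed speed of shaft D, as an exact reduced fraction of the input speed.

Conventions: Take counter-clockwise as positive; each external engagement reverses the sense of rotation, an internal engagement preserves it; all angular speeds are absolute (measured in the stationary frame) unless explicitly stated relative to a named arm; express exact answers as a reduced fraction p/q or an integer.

-117/16

3-mesh fixed-axis compound train (all bearings frame-fixed)
mesh 1 [45T→16T]: |ω|/ω_in = 1×45/16 = 45/16, sense flips to −
mesh 2 [52T→20T]: |ω|/ω_in = (45/16)×52/20 = 117/16, sense flips to +
mesh 3 [53T→53T]: |ω|/ω_in = (117/16)×53/53 = 117/16, sense flips to −
signed output speed (× input speed) = -117/16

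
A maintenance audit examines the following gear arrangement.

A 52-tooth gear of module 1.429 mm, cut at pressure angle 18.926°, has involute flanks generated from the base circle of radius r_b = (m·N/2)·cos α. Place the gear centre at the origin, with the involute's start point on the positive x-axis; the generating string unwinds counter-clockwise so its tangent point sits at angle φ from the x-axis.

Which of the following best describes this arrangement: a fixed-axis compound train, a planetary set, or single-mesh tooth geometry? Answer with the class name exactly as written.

single-mesh tooth geometry

class = single-mesh tooth geometry [base-circle involute, m = 1.429, 52T]
classification: single-mesh tooth geometry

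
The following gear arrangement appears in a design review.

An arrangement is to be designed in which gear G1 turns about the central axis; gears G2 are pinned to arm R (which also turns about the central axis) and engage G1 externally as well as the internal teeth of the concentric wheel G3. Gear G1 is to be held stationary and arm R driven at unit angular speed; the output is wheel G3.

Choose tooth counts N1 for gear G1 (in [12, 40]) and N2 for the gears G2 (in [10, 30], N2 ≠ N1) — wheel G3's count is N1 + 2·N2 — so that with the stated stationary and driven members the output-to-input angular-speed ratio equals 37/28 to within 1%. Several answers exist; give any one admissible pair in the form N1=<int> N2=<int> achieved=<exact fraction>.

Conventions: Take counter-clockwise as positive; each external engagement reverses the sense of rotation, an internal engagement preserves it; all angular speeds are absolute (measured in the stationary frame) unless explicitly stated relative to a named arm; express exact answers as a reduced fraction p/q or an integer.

N1=18 N2=19 achieved=37/28

design class (target 37/28): planetary set
Willis with ω_sun = 0: ω_ring/ω_arm = (N1+N3)/N3; set equal to 37/28  ⇒  N3/N1 = 1/(37/28 − 1) = 28/9
N3 = N1 + 2·N2  ⇒  N2/N1 = (N3/N1 − 1)/2 = (28/9 − 1)/2 = 19/18
smallest multiple with N1 ≥ 12 and N2 ≥ 10: k = 1  ⇒  N1 = 1·18 = 18, N2 = 1·19 = 19 (N1 ≤ 40, N2 ≤ 30, N2 ≠ N1 ✓), N3 = 18 + 2·19 = 56
check: (N1+N3)/N3 with N1 = 18, N3 = 56 gives 37/28; |achieved − target| = 0 ≤ 37/2800 ✓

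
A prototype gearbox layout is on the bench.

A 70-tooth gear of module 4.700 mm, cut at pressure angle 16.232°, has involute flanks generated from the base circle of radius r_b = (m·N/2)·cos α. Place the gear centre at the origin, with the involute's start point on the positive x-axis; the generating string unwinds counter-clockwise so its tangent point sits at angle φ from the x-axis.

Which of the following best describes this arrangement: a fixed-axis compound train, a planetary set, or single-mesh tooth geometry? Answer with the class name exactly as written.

recognized (one wheel, involute flank): single-mesh tooth geometry, m = 4.700, N = 70
classification: single-mesh tooth geometry

single-mesh tooth geometry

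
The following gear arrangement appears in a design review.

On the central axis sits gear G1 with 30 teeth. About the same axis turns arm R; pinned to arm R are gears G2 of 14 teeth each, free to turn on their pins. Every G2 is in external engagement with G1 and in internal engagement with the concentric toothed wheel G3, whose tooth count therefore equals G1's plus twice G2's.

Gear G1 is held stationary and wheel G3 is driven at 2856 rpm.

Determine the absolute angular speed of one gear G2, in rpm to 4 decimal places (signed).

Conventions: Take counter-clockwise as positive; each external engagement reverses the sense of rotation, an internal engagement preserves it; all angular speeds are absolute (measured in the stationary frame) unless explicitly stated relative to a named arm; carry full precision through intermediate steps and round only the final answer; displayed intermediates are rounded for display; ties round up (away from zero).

planetary set (30T centre, 14T on arm, 58T internal) — Willis relation
normalise by the input: solve with ω_ring = 1, then scale by 2856 rpm
ring teeth: 30 + 2·14 = 58
30(ω_sun−ω_arm) = −58(ω_ring−ω_arm),  ω_sun = 0, ω_ring = 1
30(0−ω_arm) = −58(1−ω_arm)  ⇒  88·ω_arm = 58  ⇒  ω_arm = 29/44
sun–planet mesh: 30·(0−29/44) = −14·(ω_p−ω_arm)  ⇒  ω_p−ω_arm = 435/308
ω_p = 29/44 + 435/308 = 29/14
scale: ω_p = 29/14 × 2856 rpm = +5916.0000 rpm

+5916.0000 rpm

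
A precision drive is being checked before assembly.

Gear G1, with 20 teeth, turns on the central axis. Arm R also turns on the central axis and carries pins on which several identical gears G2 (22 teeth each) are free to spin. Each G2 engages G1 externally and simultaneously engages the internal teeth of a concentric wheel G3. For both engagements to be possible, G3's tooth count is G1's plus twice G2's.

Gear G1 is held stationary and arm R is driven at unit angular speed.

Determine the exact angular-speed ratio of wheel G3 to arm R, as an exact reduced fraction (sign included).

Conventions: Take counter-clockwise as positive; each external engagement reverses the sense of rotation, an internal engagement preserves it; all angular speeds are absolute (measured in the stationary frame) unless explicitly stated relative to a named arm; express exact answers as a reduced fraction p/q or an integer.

21/16

topology: planetary set — G1 20T / G2 22T / G3 64T, arm = carrier (Willis)
ring teeth: 20 + 2·22 = 64
20(ω_sun−ω_arm) = −64(ω_ring−ω_arm),  ω_sun = 0, ω_arm = 1
ω_ring = 1 − (20/64)(0−1) = 21/16
ω_out/ω_in = 21/16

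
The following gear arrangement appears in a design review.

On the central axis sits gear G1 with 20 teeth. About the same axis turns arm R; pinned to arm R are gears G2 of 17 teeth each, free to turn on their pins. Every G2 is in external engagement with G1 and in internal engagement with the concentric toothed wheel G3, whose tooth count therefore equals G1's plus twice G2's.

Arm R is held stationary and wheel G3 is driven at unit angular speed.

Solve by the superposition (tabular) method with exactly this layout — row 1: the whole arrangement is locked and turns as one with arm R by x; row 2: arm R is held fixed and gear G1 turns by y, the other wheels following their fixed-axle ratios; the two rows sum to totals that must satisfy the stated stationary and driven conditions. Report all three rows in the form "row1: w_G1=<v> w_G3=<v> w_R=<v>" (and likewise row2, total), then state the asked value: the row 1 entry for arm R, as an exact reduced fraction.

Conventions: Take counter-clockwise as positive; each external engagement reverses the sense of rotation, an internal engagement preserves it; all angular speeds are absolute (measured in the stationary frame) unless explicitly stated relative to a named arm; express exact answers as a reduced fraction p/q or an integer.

planetary set (20T centre, 17T on arm, 54T internal) — Willis relation
row 1 (train locked, turned with arm): all members turn x
row 2: sun turns y, ring = −(20/54)·y, arm 0
boundary: total ω_arm = x = 0 and total ω_ring = x − (20/54)·y = 1  ⇒  y = -27/10, x = 0
row 2 ring = −(20/54)·(-27/10) = 1
totals (row 1 + row 2): sun 0 + (-27/10) = -27/10, ring 0 + 1 = 1, arm 0 + 0 = 0
asked cell (row1, arm) = 0

row1: w_G1=0 w_G3=0 w_R=0
row2: w_G1=-27/10 w_G3=1 w_R=0
total: w_G1=-27/10 w_G3=1 w_R=0
asked value: 0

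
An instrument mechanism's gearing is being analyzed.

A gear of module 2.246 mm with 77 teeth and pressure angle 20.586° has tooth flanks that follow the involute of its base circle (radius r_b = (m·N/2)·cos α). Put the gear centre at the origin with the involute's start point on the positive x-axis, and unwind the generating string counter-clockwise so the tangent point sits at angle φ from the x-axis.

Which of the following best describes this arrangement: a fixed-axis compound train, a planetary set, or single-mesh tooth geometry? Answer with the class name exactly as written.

single-mesh tooth geometry

class = single-mesh tooth geometry [base-circle involute, m = 2.246, 77T]
classification: single-mesh tooth geometry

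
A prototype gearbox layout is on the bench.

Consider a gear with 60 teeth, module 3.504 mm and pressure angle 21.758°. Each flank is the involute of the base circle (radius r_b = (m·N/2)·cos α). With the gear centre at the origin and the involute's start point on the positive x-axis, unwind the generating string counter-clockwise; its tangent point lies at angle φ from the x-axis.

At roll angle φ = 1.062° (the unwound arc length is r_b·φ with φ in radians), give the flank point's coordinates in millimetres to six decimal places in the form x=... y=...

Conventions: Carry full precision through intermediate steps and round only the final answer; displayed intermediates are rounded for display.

x=97.647790 y=0.000207

single-mesh involute tooth geometry (60T wheel at module 3.504)
pitch radius r_p = m·N/2 = 3.504·60/2 = 105.120000
base radius r_b = r_p·cos α = 105.120000·cos 21.758° = 97.631020
roll angle φ = 1.062° = 0.01853540 rad
x = r_b·(cos φ + φ·sin φ) = 97.647790
y = r_b·(sin φ − φ·cos φ) = 0.000207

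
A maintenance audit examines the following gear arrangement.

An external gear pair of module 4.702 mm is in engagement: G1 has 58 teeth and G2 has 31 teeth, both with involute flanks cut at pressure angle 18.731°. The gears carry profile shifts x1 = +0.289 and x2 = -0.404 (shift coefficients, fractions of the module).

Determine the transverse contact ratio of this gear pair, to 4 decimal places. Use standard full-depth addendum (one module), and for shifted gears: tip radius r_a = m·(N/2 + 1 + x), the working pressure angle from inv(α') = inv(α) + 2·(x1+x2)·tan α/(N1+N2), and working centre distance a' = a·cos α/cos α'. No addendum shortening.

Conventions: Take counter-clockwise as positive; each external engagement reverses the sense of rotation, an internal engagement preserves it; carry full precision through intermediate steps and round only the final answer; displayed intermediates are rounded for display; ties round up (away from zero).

1.8328

topology: single-mesh involute geometry — m = 4.702, 58T/31T pair
base radii: r_b1 = 129.136026, r_b2 = 69.020980
tip radii: r_a1 = 142.418878, r_a2 = 75.683392
inv(α') = inv(18.731°) + 2·(+0.289-0.404)·tan α/(58+31) = 0.01129057  ⇒  α' = 18.28293°
a' = a·cos α / cos α' = 209.2390·cos 18.731°/cos 18.28293° = 208.691987
action lengths: √(r_a1²−r_b1²) = 60.058501, √(r_a2²−r_b2²) = 31.049641
base pitch p_b = π·m·cos α = 13.989407
CR = (60.058501 + 31.049641 − 208.691987·sin 18.28293°)/13.989407 = 1.832778
contact ratio ≈ 1.8328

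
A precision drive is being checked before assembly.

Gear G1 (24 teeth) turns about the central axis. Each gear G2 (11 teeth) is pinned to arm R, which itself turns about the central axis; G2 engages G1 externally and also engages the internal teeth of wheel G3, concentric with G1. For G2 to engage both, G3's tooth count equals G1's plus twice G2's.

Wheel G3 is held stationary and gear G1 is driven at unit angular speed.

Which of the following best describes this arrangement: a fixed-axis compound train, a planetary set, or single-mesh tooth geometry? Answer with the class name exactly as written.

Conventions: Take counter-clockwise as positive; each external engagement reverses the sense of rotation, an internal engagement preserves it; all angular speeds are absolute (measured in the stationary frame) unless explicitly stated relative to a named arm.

class = planetary set [G3 = 24+2·11 = 46; Willis about the carrier]
classification: planetary set

planetary set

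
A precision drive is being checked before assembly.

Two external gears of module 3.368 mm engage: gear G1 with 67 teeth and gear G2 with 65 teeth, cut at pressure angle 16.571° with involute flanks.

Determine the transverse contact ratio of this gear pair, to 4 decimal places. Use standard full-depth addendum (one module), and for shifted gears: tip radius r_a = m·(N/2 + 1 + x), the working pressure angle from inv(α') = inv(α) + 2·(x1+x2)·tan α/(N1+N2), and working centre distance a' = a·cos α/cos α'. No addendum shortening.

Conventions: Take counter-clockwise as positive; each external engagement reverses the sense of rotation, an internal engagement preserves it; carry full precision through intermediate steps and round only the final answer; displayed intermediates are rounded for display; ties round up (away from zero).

2.0334

recognized (one external pair, fixed centres): single-mesh tooth geometry, m = 3.368, N1 = 67, N2 = 65
base radii: r_b1 = 108.141920, r_b2 = 104.913803
tip radii: r_a1 = 116.196000, r_a2 = 112.828000
no profile shift: α' = α, a' = a
action lengths: √(r_a1²−r_b1²) = 42.506887, √(r_a2²−r_b2²) = 41.512064
base pitch p_b = π·m·cos α = 10.141429
CR = (42.506887 + 41.512064 − 222.288000·sin 16.57100°)/10.141429 = 2.033410
contact ratio ≈ 2.0334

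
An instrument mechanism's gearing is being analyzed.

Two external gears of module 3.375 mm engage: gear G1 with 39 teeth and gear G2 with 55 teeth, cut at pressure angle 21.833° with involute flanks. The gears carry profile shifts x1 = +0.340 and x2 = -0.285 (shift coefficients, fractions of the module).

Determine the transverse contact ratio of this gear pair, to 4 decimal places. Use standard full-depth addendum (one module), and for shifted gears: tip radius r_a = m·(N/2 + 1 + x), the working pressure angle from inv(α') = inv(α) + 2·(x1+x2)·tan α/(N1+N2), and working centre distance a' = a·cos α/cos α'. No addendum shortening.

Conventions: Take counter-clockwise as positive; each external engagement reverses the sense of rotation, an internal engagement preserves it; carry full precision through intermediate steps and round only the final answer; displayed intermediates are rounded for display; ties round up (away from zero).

1.6181

class = single-mesh tooth geometry [involute pair 39T × 55T, m = 3.375]
base radii: r_b1 = 61.091887, r_b2 = 86.155225
tip radii: r_a1 = 70.335000, r_a2 = 95.225625
inv(α') = inv(21.833°) + 2·(+0.340-0.285)·tan α/(39+55) = 0.02005082  ⇒  α' = 21.99896°
a' = a·cos α / cos α' = 158.6250·cos 21.833°/cos 21.99896° = 158.809956
action lengths: √(r_a1²−r_b1²) = 34.853890, √(r_a2²−r_b2²) = 40.561027
base pitch p_b = π·m·cos α = 9.842350
CR = (34.853890 + 40.561027 − 158.809956·sin 21.99896°)/9.842350 = 1.618145
contact ratio ≈ 1.6181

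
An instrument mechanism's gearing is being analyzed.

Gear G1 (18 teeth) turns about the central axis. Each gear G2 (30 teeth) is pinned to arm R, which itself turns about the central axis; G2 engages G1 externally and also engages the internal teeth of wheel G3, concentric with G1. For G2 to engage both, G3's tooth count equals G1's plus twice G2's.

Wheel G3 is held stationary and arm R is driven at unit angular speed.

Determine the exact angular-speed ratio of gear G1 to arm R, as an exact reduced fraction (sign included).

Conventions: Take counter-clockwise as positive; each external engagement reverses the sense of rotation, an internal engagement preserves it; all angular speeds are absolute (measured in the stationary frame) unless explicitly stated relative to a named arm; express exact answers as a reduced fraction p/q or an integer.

16/3

recognized (axles ride arm R): planetary set, 18/30/78 teeth
ring teeth: 18 + 2·30 = 78
18(ω_sun−ω_arm) = −78(ω_ring−ω_arm),  ω_ring = 0, ω_arm = 1
ω_sun = 1 − (78/18)(0−1) = 16/3
ω_out/ω_in = 16/3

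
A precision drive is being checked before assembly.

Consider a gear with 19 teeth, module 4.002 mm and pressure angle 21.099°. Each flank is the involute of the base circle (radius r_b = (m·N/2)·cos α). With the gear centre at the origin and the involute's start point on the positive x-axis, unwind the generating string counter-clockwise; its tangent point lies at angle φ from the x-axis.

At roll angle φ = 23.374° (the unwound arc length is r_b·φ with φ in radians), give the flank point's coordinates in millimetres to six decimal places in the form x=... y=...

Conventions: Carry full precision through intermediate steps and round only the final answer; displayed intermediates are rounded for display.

x=38.300105 y=0.789457

recognized (one wheel, involute flank): single-mesh tooth geometry, m = 4.002, N = 19
pitch radius r_p = m·N/2 = 4.002·19/2 = 38.019000
base radius r_b = r_p·cos α = 38.019000·cos 21.099° = 35.470199
roll angle φ = 23.374° = 0.40795326 rad
x = r_b·(cos φ + φ·sin φ) = 38.300105
y = r_b·(sin φ − φ·cos φ) = 0.789457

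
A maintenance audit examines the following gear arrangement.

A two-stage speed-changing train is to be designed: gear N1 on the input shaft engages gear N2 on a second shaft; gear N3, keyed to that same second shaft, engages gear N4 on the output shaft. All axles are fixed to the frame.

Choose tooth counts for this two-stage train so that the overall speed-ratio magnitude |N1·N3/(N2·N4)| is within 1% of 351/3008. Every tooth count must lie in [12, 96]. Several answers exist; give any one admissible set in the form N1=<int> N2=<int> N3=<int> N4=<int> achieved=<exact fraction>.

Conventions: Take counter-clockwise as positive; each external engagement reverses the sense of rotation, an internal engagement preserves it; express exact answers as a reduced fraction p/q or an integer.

N1=13 N2=32 N3=27 N4=94 achieved=351/3008

topology: fixed-axis compound train — 2 stages, target 351/3008
target = 351/3008 in lowest terms: an exact hit needs N1·N3 = k·351 and N2·N4 = k·3008 for one integer k, every count in [12, 96]; additionally prefer no 1:1 stage (N1 ≠ N2, N3 ≠ N4)
k = 1: N1·N3 = 351 = 13·27, N2·N4 = 3008 = 32·94
achieved = 13·27/(32·94) = 351/3008; |achieved − target| = 0 ≤ 351/300800 ✓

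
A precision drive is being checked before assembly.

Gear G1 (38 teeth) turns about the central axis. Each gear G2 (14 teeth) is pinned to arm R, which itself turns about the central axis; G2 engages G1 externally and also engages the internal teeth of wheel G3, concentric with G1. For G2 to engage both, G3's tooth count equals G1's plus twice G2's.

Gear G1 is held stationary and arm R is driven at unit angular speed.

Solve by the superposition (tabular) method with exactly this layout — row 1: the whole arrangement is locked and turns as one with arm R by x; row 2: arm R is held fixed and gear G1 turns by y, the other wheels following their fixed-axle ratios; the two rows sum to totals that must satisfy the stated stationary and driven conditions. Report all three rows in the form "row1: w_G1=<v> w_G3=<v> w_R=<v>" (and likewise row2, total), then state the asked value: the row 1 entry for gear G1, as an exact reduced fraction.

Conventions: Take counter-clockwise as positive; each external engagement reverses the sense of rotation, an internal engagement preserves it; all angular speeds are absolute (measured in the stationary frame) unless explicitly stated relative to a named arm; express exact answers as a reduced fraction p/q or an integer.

planetary set (38T centre, 14T on arm, 66T internal) — Willis relation
row 1 (train locked, turned with arm): all members turn x
row 2 — arm fixed, fixed-axis ratios: sun y, ring −(38/66)·y, arm 0
boundary: total ω_sun = x + y = 0 and total ω_arm = x = 1  ⇒  y = -1, x = 1
row 2 ring = −(38/66)·(-1) = 19/33
totals (row 1 + row 2): sun 1 + (-1) = 0, ring 1 + 19/33 = 52/33, arm 1 + 0 = 1
asked cell (row1, sun) = 1

row1: w_G1=1 w_G3=1 w_R=1
row2: w_G1=-1 w_G3=19/33 w_R=0
total: w_G1=0 w_G3=52/33 w_R=1
asked value: 1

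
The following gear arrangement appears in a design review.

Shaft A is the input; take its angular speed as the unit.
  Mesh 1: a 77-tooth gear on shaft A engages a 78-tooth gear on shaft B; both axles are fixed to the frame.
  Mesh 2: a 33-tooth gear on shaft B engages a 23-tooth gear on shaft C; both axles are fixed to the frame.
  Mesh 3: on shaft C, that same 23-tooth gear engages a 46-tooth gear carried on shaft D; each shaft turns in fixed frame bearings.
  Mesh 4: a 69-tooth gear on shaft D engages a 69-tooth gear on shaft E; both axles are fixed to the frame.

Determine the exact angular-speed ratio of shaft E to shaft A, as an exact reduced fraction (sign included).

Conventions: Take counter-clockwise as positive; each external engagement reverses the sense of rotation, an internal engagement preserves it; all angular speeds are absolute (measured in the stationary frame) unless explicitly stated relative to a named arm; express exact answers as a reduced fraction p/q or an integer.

847/1196

class = fixed-axis compound train [4 meshes; 4 ratios multiply, 4 sense flips]
mesh 1 [77T→78T]: running ratio 77/78, sense −
mesh 2 [33T→23T]: running ratio 847/598, sense +
mesh 3 [23T→46T]: running ratio 847/1196, sense −
mesh 4 [69T→69T]: running ratio 847/1196, sense +
ω_out/ω_in = 847/1196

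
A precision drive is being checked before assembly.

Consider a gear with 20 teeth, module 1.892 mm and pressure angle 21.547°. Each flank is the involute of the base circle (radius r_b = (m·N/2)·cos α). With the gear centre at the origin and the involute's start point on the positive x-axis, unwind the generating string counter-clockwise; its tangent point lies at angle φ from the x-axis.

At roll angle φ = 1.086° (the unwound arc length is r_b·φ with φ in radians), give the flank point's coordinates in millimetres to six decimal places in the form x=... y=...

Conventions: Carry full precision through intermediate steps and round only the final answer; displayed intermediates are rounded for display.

x=17.600967 y=0.000040

class = single-mesh tooth geometry [base-circle involute, m = 1.892, 20T]
pitch radius r_p = m·N/2 = 1.892·20/2 = 18.920000
base radius r_b = r_p·cos α = 18.920000·cos 21.547° = 17.597806
roll angle φ = 1.086° = 0.01895428 rad
x = r_b·(cos φ + φ·sin φ) = 17.600967
y = r_b·(sin φ − φ·cos φ) = 0.000040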